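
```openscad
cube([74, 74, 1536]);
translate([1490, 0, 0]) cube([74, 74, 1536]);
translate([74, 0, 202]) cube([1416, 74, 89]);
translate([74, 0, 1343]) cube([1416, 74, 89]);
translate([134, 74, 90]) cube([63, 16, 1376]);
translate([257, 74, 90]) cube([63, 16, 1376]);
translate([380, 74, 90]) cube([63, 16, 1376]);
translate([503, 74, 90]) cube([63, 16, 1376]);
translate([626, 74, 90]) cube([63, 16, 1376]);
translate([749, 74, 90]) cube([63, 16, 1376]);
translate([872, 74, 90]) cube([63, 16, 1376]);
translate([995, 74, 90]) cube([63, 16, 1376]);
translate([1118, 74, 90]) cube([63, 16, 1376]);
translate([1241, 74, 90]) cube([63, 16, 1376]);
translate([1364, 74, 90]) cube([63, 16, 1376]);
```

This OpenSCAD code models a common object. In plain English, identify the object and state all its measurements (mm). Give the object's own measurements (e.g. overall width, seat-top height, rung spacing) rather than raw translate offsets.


A fence section. Two 74×74 mm posts, 1536 mm tall, stand on the floor with a clear span of 1416 mm between their inner faces. Two horizontal rails of 74×89 mm section span the gap between the posts with their undersides at z = 202 mm and z = 1343 mm, flush with the posts' −y face. 11 pickets, each 63 mm wide, 16 mm thick and 1376 mm tall, are fixed to the +y face of the rails with their bottoms at z = 90 mm, spaced across the span with a 60 mm gap after the −x post and between neighbouring pickets, with 63 mm left before the +x post.


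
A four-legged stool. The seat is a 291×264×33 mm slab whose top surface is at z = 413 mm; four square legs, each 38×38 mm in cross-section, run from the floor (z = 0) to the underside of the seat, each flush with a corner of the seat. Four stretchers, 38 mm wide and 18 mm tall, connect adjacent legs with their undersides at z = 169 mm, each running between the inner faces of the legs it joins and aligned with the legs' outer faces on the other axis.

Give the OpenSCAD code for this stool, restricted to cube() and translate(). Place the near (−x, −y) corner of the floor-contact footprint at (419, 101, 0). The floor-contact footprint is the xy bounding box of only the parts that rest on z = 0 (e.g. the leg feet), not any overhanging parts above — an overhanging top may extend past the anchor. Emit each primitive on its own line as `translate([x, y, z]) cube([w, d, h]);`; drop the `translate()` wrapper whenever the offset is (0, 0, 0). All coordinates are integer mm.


// leg_h = 413 - 33 = 380
// stretcher span = 291 - 2*38 = 215
translate([419, 101, 380]) cube([291, 264, 33]);
translate([419, 101, 0]) cube([38, 38, 380]);
translate([672, 101, 0]) cube([38, 38, 380]);
translate([419, 327, 0]) cube([38, 38, 380]);
translate([672, 327, 0]) cube([38, 38, 380]);
translate([457, 101, 169]) cube([215, 38, 18]);
translate([457, 327, 169]) cube([215, 38, 18]);
translate([419, 139, 169]) cube([38, 188, 18]);
translate([672, 139, 169]) cube([38, 188, 18]);


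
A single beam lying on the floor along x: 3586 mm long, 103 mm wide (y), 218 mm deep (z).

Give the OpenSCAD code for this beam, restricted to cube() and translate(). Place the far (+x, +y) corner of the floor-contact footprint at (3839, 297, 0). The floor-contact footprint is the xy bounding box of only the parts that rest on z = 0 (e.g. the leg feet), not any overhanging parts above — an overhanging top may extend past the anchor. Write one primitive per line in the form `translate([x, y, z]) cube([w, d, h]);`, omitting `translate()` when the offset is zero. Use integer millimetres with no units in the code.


translate([253, 194, 0]) cube([3586, 103, 218]);


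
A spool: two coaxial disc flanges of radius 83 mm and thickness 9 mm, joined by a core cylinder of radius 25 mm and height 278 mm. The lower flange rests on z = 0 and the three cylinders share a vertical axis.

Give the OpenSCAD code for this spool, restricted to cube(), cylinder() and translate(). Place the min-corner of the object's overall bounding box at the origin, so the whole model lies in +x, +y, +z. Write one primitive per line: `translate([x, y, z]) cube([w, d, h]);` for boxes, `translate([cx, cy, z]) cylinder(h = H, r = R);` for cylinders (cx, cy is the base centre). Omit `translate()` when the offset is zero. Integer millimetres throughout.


translate([83, 83, 0]) cylinder(h = 9, r = 83);
translate([83, 83, 9]) cylinder(h = 278, r = 25);
translate([83, 83, 287]) cylinder(h = 9, r = 83);


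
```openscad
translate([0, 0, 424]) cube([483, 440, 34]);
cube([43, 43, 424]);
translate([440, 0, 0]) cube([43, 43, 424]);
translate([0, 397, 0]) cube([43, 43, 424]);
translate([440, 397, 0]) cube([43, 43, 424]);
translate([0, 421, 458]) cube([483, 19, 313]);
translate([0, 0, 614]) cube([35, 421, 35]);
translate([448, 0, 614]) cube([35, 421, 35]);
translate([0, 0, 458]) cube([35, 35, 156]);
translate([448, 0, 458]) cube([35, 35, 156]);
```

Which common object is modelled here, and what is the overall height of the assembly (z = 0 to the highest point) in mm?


A chair. The overall height is 771 mm.

A slab on four corner posts with a tall panel at the back — a chair. The seat slab sits at z = 424 with thickness 34, and the 313 mm backrest starts at the seat top, so the overall height is 424 + 34 + 313 = 771 mm.


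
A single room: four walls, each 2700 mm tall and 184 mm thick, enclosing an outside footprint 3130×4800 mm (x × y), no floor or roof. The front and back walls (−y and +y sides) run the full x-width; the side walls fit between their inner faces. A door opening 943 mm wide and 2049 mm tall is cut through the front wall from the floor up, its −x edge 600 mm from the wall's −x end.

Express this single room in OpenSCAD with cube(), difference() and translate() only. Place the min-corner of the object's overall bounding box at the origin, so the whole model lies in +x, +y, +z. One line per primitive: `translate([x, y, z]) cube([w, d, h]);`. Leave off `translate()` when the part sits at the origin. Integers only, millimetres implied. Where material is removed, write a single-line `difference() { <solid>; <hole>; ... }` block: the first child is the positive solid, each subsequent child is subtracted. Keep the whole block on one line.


difference() { cube([3130, 184, 2700]); translate([600, 0, 0]) cube([943, 184, 2049]); }
translate([0, 4616, 0]) cube([3130, 184, 2700]);
translate([0, 184, 0]) cube([184, 4432, 2700]);
translate([2946, 184, 0]) cube([184, 4432, 2700]);


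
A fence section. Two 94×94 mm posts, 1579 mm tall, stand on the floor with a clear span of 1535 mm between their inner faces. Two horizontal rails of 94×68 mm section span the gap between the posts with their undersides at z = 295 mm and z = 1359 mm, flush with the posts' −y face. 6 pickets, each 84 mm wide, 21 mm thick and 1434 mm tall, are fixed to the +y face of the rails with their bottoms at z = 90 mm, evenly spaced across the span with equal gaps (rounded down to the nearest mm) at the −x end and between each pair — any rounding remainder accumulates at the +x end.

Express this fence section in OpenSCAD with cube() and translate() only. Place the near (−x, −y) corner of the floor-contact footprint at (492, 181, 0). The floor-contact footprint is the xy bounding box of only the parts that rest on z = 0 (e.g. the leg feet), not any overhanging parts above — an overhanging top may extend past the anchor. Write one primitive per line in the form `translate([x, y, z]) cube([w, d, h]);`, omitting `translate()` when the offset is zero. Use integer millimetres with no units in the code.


translate([492, 181, 0]) cube([94, 94, 1579]);
translate([2121, 181, 0]) cube([94, 94, 1579]);
translate([586, 181, 295]) cube([1535, 94, 68]);
translate([586, 181, 1359]) cube([1535, 94, 68]);
translate([733, 275, 90]) cube([84, 21, 1434]);
translate([964, 275, 90]) cube([84, 21, 1434]);
translate([1195, 275, 90]) cube([84, 21, 1434]);
translate([1426, 275, 90]) cube([84, 21, 1434]);
translate([1657, 275, 90]) cube([84, 21, 1434]);
translate([1888, 275, 90]) cube([84, 21, 1434]);


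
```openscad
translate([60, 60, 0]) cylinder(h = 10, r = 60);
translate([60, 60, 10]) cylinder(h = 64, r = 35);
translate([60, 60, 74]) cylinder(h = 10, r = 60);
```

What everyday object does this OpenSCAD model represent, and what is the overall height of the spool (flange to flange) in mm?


A spool. The overall height is 84 mm.

Three coaxial cylinders, large–small–large — a spool. Two 10 mm flanges and a 64 mm core give 10 + 64 + 10 = 84 mm.


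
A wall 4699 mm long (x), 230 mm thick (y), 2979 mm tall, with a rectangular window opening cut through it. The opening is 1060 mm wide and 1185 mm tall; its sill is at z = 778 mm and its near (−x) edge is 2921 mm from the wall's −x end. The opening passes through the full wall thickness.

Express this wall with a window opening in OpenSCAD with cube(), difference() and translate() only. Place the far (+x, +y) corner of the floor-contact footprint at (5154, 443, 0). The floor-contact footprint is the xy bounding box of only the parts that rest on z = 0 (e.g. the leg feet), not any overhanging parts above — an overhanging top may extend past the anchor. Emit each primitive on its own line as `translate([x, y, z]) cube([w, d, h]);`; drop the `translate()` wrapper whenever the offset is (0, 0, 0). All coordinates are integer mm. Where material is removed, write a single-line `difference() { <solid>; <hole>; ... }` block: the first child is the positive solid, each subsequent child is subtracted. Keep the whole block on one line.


difference() { translate([455, 213, 0]) cube([4699, 230, 2979]); translate([3376, 213, 778]) cube([1060, 230, 1185]); }


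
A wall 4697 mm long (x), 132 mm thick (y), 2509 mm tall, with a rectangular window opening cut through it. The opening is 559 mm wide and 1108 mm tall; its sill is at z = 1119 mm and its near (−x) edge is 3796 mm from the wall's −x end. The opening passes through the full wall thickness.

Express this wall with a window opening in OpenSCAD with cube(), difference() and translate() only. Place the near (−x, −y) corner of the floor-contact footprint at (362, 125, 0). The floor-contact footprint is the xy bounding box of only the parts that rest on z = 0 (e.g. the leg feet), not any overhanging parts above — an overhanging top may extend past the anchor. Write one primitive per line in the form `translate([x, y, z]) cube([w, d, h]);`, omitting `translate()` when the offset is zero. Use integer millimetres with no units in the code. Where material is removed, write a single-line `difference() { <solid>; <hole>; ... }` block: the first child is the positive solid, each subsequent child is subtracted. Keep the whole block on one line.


difference() { translate([362, 125, 0]) cube([4697, 132, 2509]); translate([4158, 125, 1119]) cube([559, 132, 1108]); }


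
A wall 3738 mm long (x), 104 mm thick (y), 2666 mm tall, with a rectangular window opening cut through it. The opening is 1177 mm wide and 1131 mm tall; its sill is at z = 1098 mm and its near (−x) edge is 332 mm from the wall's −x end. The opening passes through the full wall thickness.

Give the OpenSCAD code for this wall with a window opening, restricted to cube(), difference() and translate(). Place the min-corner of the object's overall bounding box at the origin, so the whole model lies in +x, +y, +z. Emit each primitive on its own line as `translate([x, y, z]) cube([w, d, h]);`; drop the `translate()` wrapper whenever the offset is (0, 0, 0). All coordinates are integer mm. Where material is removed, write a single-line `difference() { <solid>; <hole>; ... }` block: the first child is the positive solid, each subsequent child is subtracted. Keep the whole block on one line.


difference() { cube([3738, 104, 2666]); translate([332, 0, 1098]) cube([1177, 104, 1131]); }


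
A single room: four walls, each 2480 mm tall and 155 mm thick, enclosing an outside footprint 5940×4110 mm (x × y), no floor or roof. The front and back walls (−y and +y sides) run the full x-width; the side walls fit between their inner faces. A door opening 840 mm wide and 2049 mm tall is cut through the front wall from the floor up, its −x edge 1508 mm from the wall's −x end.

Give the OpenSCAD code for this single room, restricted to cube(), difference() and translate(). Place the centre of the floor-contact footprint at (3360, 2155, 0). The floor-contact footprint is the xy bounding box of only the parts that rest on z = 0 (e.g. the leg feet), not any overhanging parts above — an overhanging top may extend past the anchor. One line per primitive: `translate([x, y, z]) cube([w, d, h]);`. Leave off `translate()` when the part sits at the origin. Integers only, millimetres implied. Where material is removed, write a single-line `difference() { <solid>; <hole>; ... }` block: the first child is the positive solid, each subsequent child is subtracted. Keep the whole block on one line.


difference() { translate([390, 100, 0]) cube([5940, 155, 2480]); translate([1898, 100, 0]) cube([840, 155, 2049]); }
translate([390, 4055, 0]) cube([5940, 155, 2480]);
translate([390, 255, 0]) cube([155, 3800, 2480]);
translate([6175, 255, 0]) cube([155, 3800, 2480]);


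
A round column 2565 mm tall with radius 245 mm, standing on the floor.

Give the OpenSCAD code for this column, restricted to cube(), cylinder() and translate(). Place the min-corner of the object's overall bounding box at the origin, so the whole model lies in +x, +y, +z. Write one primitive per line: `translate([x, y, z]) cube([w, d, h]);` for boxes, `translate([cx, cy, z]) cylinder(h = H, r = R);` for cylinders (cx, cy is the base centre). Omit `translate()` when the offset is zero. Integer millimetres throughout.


translate([245, 245, 0]) cylinder(h = 2565, r = 245);


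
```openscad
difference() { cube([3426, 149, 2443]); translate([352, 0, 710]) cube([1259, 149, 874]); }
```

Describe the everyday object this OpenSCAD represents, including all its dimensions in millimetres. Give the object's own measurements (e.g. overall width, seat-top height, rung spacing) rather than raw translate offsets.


A wall 3426 mm long (x), 149 mm thick (y), 2443 mm tall, with a rectangular window opening cut through it. The opening is 1259 mm wide and 874 mm tall; its sill is at z = 710 mm and its near (−x) edge is 352 mm from the wall's −x end. The opening passes through the full wall thickness.


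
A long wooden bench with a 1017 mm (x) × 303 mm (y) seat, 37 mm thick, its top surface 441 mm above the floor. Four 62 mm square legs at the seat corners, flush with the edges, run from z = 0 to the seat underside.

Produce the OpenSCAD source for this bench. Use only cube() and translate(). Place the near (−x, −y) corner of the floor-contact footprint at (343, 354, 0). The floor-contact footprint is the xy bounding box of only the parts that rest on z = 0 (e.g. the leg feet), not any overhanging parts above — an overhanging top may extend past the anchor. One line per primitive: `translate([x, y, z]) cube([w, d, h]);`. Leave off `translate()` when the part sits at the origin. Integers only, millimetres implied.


// leg_h = 441 − 37 = 404
translate([343, 354, 404]) cube([1017, 303, 37]);
translate([343, 354, 0]) cube([62, 62, 404]);
translate([343, 595, 0]) cube([62, 62, 404]);
translate([1298, 354, 0]) cube([62, 62, 404]);
translate([1298, 595, 0]) cube([62, 62, 404]);


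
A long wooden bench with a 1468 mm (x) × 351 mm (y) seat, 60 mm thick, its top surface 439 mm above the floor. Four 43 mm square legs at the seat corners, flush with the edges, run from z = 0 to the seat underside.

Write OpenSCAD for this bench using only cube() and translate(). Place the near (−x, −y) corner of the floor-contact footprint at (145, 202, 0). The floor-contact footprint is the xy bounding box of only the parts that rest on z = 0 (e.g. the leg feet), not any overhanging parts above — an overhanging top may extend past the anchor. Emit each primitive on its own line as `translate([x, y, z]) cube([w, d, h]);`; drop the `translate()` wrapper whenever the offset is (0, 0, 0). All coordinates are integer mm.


translate([145, 202, 379]) cube([1468, 351, 60]);
translate([145, 202, 0]) cube([43, 43, 379]);
translate([145, 510, 0]) cube([43, 43, 379]);
translate([1570, 202, 0]) cube([43, 43, 379]);
translate([1570, 510, 0]) cube([43, 43, 379]);


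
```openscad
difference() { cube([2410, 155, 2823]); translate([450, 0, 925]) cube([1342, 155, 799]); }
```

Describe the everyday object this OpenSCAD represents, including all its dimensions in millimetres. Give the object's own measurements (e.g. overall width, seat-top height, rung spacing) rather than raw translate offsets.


A wall 2410 mm long (x), 155 mm thick (y), 2823 mm tall, with a rectangular window opening cut through it. The opening is 1342 mm wide and 799 mm tall; its sill is at z = 925 mm and its near (−x) edge is 450 mm from the wall's −x end. The opening passes through the full wall thickness.


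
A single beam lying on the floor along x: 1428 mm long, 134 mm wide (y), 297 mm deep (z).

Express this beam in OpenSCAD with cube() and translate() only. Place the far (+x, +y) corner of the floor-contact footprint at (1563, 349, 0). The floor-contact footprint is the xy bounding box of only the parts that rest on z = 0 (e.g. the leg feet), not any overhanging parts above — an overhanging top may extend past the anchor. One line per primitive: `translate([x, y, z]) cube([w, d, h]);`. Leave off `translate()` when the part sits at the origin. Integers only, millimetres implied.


translate([135, 215, 0]) cube([1428, 134, 297]);


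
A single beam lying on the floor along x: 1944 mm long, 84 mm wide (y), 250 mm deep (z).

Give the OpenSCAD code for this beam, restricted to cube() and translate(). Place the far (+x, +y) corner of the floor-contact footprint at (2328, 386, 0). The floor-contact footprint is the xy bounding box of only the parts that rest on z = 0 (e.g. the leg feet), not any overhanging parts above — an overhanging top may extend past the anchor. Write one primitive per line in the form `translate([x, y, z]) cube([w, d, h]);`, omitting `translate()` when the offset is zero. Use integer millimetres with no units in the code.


translate([384, 302, 0]) cube([1944, 84, 250]);


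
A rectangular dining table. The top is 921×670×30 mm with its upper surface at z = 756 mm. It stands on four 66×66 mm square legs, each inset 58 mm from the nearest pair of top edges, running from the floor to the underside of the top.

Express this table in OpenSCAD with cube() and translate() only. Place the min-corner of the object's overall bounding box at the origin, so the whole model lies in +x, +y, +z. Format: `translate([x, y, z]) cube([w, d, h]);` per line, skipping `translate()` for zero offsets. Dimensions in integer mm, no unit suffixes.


// leg_h = 756 - 30 = 726
translate([0, 0, 726]) cube([921, 670, 30]);
translate([58, 58, 0]) cube([66, 66, 726]);
translate([797, 58, 0]) cube([66, 66, 726]);
translate([58, 546, 0]) cube([66, 66, 726]);
translate([797, 546, 0]) cube([66, 66, 726]);


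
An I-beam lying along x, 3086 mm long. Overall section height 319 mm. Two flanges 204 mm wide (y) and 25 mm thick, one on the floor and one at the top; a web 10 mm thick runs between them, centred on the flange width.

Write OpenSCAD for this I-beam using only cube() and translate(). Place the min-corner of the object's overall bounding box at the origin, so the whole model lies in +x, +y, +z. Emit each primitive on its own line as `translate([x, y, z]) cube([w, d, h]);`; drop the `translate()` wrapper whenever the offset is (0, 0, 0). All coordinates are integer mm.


cube([3086, 204, 25]);
translate([0, 97, 25]) cube([3086, 10, 269]);
translate([0, 0, 294]) cube([3086, 204, 25]);


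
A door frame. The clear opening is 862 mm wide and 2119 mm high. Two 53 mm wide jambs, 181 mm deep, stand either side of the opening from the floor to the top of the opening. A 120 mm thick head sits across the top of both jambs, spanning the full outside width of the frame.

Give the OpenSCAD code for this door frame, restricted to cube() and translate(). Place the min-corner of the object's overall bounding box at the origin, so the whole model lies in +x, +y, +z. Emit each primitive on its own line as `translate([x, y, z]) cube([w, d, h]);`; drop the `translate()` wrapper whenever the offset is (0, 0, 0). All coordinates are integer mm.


cube([53, 181, 2119]);
translate([915, 0, 0]) cube([53, 181, 2119]);
translate([0, 0, 2119]) cube([968, 181, 120]);


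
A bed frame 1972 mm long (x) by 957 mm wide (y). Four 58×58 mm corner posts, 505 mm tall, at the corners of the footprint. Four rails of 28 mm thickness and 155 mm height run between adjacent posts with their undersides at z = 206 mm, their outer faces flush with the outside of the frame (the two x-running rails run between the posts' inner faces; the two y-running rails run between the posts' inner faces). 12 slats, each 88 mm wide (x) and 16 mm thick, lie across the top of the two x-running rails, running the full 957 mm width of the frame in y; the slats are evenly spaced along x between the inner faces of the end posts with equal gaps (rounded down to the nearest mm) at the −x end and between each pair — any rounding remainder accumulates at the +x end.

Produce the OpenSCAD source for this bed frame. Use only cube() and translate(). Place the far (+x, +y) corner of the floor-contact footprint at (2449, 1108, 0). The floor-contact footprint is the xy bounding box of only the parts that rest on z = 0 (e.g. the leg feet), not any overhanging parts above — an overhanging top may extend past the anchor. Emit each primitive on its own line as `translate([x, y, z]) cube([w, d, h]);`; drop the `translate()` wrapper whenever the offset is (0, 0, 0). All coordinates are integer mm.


translate([477, 151, 0]) cube([58, 58, 505]);
translate([477, 1050, 0]) cube([58, 58, 505]);
translate([2391, 151, 0]) cube([58, 58, 505]);
translate([2391, 1050, 0]) cube([58, 58, 505]);
translate([535, 151, 206]) cube([1856, 28, 155]);
translate([535, 1080, 206]) cube([1856, 28, 155]);
translate([477, 209, 206]) cube([28, 841, 155]);
translate([2421, 209, 206]) cube([28, 841, 155]);
translate([596, 151, 361]) cube([88, 957, 16]);
translate([745, 151, 361]) cube([88, 957, 16]);
translate([894, 151, 361]) cube([88, 957, 16]);
translate([1043, 151, 361]) cube([88, 957, 16]);
translate([1192, 151, 361]) cube([88, 957, 16]);
translate([1341, 151, 361]) cube([88, 957, 16]);
translate([1490, 151, 361]) cube([88, 957, 16]);
translate([1639, 151, 361]) cube([88, 957, 16]);
translate([1788, 151, 361]) cube([88, 957, 16]);
translate([1937, 151, 361]) cube([88, 957, 16]);
translate([2086, 151, 361]) cube([88, 957, 16]);
translate([2235, 151, 361]) cube([88, 957, 16]);


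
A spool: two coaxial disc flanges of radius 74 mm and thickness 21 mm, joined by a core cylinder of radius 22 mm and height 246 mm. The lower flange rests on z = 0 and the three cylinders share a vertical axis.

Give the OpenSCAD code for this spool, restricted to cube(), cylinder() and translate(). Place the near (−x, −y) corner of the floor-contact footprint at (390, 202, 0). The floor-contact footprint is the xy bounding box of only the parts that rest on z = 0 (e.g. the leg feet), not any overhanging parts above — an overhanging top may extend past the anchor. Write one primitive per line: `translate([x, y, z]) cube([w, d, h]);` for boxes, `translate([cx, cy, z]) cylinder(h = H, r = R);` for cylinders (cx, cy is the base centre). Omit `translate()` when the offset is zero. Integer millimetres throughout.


translate([464, 276, 0]) cylinder(h = 21, r = 74);
translate([464, 276, 21]) cylinder(h = 246, r = 22);
translate([464, 276, 267]) cylinder(h = 21, r = 74);


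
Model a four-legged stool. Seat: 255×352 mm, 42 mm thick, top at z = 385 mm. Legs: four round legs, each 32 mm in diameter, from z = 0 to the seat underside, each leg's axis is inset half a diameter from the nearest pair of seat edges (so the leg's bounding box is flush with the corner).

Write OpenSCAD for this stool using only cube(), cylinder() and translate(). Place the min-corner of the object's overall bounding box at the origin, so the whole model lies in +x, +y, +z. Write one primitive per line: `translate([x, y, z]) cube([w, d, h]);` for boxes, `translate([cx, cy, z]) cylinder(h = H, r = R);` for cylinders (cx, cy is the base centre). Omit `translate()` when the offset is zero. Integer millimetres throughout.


translate([0, 0, 343]) cube([255, 352, 42]);
translate([16, 16, 0]) cylinder(h = 343, r = 16);
translate([239, 16, 0]) cylinder(h = 343, r = 16);
translate([16, 336, 0]) cylinder(h = 343, r = 16);
translate([239, 336, 0]) cylinder(h = 343, r = 16);


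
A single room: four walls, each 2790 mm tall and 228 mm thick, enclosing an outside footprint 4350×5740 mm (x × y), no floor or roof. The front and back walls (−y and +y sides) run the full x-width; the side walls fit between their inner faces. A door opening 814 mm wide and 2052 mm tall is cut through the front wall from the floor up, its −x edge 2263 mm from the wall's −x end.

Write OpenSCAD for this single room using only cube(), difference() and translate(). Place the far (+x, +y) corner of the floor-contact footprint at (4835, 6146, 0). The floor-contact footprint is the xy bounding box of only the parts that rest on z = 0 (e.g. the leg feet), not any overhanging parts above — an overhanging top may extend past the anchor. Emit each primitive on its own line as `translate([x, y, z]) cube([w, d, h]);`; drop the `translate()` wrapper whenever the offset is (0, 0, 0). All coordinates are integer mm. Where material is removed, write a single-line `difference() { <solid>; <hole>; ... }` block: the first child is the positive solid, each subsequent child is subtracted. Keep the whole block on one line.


difference() { translate([485, 406, 0]) cube([4350, 228, 2790]); translate([2748, 406, 0]) cube([814, 228, 2052]); }
translate([485, 5918, 0]) cube([4350, 228, 2790]);
translate([485, 634, 0]) cube([228, 5284, 2790]);
translate([4607, 634, 0]) cube([228, 5284, 2790]);


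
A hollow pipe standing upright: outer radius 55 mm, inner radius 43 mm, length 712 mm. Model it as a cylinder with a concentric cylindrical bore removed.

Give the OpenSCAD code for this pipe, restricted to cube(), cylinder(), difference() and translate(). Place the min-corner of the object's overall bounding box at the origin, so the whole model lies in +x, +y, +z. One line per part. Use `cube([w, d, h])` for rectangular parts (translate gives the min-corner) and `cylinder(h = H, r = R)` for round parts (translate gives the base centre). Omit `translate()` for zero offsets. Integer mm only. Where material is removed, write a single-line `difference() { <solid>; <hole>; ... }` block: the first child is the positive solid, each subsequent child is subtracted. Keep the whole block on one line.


difference() { translate([55, 55, 0]) cylinder(h = 712, r = 55); translate([55, 55, 0]) cylinder(h = 712, r = 43); }


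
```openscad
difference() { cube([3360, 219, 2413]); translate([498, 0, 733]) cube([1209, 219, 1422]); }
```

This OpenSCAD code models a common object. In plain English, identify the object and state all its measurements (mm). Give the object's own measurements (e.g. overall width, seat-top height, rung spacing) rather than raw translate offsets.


A wall 3360 mm long (x), 219 mm thick (y), 2413 mm tall, with a rectangular window opening cut through it. The opening is 1209 mm wide and 1422 mm tall; its sill is at z = 733 mm and its near (−x) edge is 498 mm from the wall's −x end. The opening passes through the full wall thickness.


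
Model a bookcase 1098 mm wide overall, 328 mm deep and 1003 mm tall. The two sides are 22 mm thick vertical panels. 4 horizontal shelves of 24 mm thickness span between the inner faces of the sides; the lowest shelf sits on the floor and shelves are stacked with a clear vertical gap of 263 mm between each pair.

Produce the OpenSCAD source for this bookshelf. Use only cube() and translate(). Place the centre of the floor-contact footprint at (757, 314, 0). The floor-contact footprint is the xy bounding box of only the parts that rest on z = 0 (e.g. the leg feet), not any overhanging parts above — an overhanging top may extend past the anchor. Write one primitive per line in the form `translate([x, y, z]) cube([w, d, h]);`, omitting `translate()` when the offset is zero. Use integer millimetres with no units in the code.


translate([208, 150, 0]) cube([22, 328, 1003]);
translate([1284, 150, 0]) cube([22, 328, 1003]);
translate([230, 150, 0]) cube([1054, 328, 24]);
translate([230, 150, 287]) cube([1054, 328, 24]);
translate([230, 150, 574]) cube([1054, 328, 24]);
translate([230, 150, 861]) cube([1054, 328, 24]);


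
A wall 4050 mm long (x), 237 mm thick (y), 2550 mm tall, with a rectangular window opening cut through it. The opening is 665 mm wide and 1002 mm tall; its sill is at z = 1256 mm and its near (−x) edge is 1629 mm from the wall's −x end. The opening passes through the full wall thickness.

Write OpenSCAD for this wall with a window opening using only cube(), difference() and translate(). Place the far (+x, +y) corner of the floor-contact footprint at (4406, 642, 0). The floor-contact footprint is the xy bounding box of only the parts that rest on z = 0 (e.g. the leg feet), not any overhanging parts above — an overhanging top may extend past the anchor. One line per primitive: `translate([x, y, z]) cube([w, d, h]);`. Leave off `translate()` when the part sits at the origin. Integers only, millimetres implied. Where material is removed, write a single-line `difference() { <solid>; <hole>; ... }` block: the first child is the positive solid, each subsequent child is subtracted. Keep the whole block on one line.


difference() { translate([356, 405, 0]) cube([4050, 237, 2550]); translate([1985, 405, 1256]) cube([665, 237, 1002]); }


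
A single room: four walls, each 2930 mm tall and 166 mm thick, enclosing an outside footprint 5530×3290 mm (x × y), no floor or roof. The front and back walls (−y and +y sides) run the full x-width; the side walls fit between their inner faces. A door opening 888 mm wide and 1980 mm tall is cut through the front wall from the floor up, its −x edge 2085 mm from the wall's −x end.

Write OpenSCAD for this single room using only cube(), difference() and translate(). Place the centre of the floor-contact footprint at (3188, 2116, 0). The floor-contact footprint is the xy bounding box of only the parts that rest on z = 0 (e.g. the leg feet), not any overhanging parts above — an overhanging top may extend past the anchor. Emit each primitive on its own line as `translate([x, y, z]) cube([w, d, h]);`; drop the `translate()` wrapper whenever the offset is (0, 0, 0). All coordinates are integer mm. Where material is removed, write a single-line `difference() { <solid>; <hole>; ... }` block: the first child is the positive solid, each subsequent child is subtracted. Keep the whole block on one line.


difference() { translate([423, 471, 0]) cube([5530, 166, 2930]); translate([2508, 471, 0]) cube([888, 166, 1980]); }
translate([423, 3595, 0]) cube([5530, 166, 2930]);
translate([423, 637, 0]) cube([166, 2958, 2930]);
translate([5787, 637, 0]) cube([166, 2958, 2930]);


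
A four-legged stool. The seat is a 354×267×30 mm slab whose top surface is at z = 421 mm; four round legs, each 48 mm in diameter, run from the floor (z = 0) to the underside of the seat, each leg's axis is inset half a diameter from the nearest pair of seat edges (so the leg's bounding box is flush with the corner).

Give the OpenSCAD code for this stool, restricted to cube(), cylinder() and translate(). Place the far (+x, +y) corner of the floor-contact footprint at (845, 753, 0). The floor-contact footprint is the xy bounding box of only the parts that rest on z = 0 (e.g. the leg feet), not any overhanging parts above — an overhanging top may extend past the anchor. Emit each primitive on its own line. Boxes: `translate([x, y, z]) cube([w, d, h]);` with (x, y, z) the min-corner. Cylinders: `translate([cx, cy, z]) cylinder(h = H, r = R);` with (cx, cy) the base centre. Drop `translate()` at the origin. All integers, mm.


translate([491, 486, 391]) cube([354, 267, 30]);
translate([515, 510, 0]) cylinder(h = 391, r = 24);
translate([821, 510, 0]) cylinder(h = 391, r = 24);
translate([515, 729, 0]) cylinder(h = 391, r = 24);
translate([821, 729, 0]) cylinder(h = 391, r = 24);


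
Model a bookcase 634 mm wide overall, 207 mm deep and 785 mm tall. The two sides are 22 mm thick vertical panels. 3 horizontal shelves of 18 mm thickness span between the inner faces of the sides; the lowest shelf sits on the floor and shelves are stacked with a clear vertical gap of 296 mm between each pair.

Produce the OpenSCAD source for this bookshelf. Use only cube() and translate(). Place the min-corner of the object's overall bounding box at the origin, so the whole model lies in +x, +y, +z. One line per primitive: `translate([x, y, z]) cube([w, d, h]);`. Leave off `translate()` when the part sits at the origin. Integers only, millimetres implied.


cube([22, 207, 785]);
translate([612, 0, 0]) cube([22, 207, 785]);
translate([22, 0, 0]) cube([590, 207, 18]);
translate([22, 0, 314]) cube([590, 207, 18]);
translate([22, 0, 628]) cube([590, 207, 18]);


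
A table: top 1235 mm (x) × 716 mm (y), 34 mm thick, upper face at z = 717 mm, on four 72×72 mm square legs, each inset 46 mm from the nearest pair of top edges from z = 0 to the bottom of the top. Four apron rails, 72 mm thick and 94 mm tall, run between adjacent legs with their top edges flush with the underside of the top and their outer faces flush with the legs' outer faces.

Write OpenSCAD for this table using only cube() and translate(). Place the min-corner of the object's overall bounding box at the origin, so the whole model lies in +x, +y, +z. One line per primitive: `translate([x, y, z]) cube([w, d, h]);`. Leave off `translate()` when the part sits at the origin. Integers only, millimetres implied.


translate([0, 0, 683]) cube([1235, 716, 34]);
translate([46, 46, 0]) cube([72, 72, 683]);
translate([1117, 46, 0]) cube([72, 72, 683]);
translate([46, 598, 0]) cube([72, 72, 683]);
translate([1117, 598, 0]) cube([72, 72, 683]);
translate([118, 46, 589]) cube([999, 72, 94]);
translate([118, 598, 589]) cube([999, 72, 94]);
translate([46, 118, 589]) cube([72, 480, 94]);
translate([1117, 118, 589]) cube([72, 480, 94]);


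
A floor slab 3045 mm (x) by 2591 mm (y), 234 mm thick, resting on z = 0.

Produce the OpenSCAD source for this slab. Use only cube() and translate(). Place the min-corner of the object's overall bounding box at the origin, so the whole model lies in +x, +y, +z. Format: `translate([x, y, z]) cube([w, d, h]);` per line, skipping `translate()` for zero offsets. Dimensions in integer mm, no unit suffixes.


cube([3045, 2591, 234]);


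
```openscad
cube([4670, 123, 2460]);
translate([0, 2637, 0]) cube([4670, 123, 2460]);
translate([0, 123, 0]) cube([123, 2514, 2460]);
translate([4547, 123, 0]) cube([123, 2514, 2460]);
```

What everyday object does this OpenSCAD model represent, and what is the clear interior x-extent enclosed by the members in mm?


A house (or room) frame. The interior width is 4424 mm.

Four 2460 mm walls enclosing a rectangle with no floor or roof — a room or house frame. Outside width is 4670 mm and wall thickness is 123 mm, so the interior width is 4670 − 2 × 123 = 4424 mm.


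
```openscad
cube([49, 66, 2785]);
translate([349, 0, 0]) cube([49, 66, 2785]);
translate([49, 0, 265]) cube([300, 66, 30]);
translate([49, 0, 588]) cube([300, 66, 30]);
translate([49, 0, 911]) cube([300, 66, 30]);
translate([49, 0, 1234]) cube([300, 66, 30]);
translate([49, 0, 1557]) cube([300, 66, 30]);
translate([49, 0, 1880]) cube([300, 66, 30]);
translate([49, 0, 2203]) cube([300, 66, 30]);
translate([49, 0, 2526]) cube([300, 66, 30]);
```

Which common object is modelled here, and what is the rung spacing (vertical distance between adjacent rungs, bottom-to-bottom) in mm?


A ladder. The rung spacing is 323 mm.

Two tall 49×66 posts with 8 short bars between them — a ladder. Adjacent rungs sit at z = 265 and z = 588, so the spacing is 588 − 265 = 323 mm.


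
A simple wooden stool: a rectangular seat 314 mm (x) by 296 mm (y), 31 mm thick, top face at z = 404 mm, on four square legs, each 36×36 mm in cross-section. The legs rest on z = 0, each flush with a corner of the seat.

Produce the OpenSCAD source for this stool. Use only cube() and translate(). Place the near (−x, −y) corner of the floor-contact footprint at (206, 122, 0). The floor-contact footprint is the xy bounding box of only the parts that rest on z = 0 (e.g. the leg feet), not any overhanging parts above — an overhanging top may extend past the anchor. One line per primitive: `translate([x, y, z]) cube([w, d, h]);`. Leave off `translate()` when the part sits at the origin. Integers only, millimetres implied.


translate([206, 122, 373]) cube([314, 296, 31]);
translate([206, 122, 0]) cube([36, 36, 373]);
translate([484, 122, 0]) cube([36, 36, 373]);
translate([206, 382, 0]) cube([36, 36, 373]);
translate([484, 382, 0]) cube([36, 36, 373]);


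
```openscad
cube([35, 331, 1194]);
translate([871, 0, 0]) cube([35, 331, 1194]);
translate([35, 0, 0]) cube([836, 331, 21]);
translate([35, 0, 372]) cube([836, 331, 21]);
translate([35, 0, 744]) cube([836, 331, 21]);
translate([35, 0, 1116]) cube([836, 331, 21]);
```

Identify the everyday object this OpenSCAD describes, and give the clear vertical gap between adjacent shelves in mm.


A bookshelf. The clear shelf gap is 351 mm.

Two tall side panels with 4 horizontal boards between them — a bookshelf. The first two shelf undersides are at z = 0 and z = 372; with shelf thickness 21, the clear gap is 372 − 0 − 21 = 351 mm.


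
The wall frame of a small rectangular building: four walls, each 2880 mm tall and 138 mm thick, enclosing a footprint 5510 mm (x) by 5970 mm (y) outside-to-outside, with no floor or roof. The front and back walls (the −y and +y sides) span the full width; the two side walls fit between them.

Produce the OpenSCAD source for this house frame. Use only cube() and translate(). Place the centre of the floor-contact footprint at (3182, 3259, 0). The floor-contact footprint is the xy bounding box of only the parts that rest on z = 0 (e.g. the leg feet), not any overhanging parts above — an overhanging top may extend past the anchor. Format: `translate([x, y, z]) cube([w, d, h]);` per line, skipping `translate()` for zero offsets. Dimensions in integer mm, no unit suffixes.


translate([427, 274, 0]) cube([5510, 138, 2880]);
translate([427, 6106, 0]) cube([5510, 138, 2880]);
translate([427, 412, 0]) cube([138, 5694, 2880]);
translate([5799, 412, 0]) cube([138, 5694, 2880]);


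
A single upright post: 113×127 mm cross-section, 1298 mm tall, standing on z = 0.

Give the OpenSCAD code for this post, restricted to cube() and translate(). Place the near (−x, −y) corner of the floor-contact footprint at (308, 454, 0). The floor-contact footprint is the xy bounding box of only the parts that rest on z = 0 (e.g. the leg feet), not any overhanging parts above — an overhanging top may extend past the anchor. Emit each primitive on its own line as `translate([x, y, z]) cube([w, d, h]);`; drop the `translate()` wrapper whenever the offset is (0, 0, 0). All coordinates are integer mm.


translate([308, 454, 0]) cube([113, 127, 1298]);


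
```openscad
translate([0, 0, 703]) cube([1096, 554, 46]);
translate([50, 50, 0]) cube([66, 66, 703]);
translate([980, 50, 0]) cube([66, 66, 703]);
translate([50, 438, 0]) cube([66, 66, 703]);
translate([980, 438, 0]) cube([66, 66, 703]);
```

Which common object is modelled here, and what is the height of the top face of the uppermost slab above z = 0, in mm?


A table. The table height is 749 mm.

A 1096×554×46 slab sits at z = 703 on four 66 mm square posts — a table. The top surface is at 703 + 46 = 749 mm.
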